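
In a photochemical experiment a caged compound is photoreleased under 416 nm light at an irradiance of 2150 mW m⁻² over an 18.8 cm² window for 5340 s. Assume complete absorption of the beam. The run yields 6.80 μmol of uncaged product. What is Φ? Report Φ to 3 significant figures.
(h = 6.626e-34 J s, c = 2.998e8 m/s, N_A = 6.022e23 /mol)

Product: 6.80 μmol = 6.80e-6 mol.
Photon energy at 416 nm: hc/λ = (6.626e-34)(2.998e8)/(416e-9) = 4.775e-19 J.
Energy delivered: (2150 mW m⁻²)(18.8e-4 m²)(5340 s) = 21.58 J.
Photons incident: 21.58 / 4.775e-19 = 4.519e19, i.e. 4.519e19/6.022e23 = 7.504e-5 mol.
Φ = 6.80e-6 mol / 7.504e-5 mol photons = 0.0906.

Φ = 0.0906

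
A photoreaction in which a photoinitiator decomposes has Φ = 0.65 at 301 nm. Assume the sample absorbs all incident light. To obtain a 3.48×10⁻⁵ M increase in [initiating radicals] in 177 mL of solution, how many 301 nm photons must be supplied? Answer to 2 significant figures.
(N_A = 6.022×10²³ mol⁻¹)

5.7×10¹⁸ photons

Product: (3.48×10⁻⁵ M)(0.177 L) = 6.160×10⁻⁶ mol.
Photons that must be absorbed: 6.160×10⁻⁶ / 0.65 = 9.477×10⁻⁶ mol.
Photon count: 9.477×10⁻⁶ × 6.022×10²³ = 5.7×10¹⁸.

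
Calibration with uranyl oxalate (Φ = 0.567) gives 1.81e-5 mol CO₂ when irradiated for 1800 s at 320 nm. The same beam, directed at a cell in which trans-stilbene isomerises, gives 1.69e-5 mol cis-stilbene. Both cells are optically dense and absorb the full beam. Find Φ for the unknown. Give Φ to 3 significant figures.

Φ = 0.529

Photons absorbed by the actinometer: 1.81e-5 / 0.567 = 3.192e-5 mol.
Φ(unknown) = 1.69e-5 / 3.192e-5 = 0.529.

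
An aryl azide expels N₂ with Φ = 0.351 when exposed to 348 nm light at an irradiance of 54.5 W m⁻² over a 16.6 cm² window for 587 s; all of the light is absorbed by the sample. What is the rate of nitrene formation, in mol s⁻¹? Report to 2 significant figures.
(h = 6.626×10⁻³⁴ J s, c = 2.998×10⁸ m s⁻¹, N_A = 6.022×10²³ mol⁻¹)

Photon energy at 348 nm: hc/λ = (6.626×10⁻³⁴)(2.998×10⁸)/(348×10⁻⁹) = 5.708×10⁻¹⁹ J.
Energy delivered: (54.5 W m⁻²)(16.6×10⁻⁴ m²)(587 s) = 53.11 J.
Photons incident: 53.11 / 5.708×10⁻¹⁹ = 9.304×10¹⁹, i.e. 9.304×10¹⁹/6.022×10²³ = 1.545×10⁻⁴ mol.
Product formed: 0.351 × 1.545×10⁻⁴ = 5.423×10⁻⁵ mol.
Rate: 5.423×10⁻⁵ / 587 s = 9.2×10⁻⁸ mol s⁻¹.

9.2×10⁻⁸ mol s⁻¹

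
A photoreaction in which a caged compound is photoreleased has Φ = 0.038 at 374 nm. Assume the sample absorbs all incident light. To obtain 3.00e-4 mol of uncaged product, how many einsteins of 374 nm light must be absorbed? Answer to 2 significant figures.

0.0079 einstein

Photons that must be absorbed: 3.00e-4 / 0.038 = 0.007895 mol.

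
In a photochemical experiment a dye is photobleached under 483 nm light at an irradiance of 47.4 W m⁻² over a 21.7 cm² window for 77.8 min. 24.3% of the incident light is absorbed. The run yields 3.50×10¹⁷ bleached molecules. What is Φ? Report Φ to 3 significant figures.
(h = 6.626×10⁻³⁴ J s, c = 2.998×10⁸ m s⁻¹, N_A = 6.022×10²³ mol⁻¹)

Product: 3.50×10¹⁷ / 6.022×10²³ = 5.812×10⁻⁷ mol.
Photon energy at 483 nm: hc/λ = (6.626×10⁻³⁴)(2.998×10⁸)/(483×10⁻⁹) = 4.113×10⁻¹⁹ J.
Energy delivered: (47.4 W m⁻²)(21.7×10⁻⁴ m²)(4668 s) = 480.1 J.
Photons incident: 480.1 / 4.113×10⁻¹⁹ = 1.167×10²¹, i.e. 1.167×10²¹/6.022×10²³ = 0.001938 mol.
Photons absorbed: 0.243 × 0.001938 = 4.709×10⁻⁴ mol.
Φ = 5.812×10⁻⁷ mol / 4.709×10⁻⁴ mol photons = 0.00123.

Φ = 0.00123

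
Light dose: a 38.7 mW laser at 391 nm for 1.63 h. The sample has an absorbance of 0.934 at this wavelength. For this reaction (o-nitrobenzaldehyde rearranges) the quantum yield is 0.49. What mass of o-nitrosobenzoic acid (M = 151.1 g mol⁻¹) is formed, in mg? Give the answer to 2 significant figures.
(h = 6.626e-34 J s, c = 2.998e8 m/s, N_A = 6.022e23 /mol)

Photon energy at 391 nm: hc/λ = (6.626e-34)(2.998e8)/(391e-9) = 5.080e-19 J.
Energy delivered: (38.7 mW)(5868 s) = 227.1 J.
Photons incident: 227.1 / 5.080e-19 = 4.470e20, i.e. 4.470e20/6.022e23 = 7.423e-4 mol.
Fraction absorbed: 1 − 10^(−0.934) = 0.8836.
Photons absorbed: 0.8836 × 7.423e-4 = 6.559e-4 mol.
Product: Φ × n_abs = 0.49 × 6.559e-4 = 3.214e-4 mol.
Mass: 3.214e-4 × 151.1 = 0.04856 g = 49 mg.

49 mg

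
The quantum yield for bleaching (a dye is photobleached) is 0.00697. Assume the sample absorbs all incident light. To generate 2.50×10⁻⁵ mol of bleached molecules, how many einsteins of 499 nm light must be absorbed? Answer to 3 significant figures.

Photons that must be absorbed: 2.50×10⁻⁵ / 0.00697 = 0.003587 mol.

0.00359 einstein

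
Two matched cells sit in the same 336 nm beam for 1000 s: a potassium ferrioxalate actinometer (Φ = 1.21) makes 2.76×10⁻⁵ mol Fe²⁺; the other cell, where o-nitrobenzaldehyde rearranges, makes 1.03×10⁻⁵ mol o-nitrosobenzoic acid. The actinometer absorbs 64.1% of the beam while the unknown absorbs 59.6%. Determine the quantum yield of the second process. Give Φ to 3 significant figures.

Photons absorbed by the actinometer: 2.76×10⁻⁵ / 1.21 = 2.281×10⁻⁵ mol.
Incident flux: 2.281×10⁻⁵ / 0.641 = 3.559×10⁻⁵ einstein.
Absorbed by unknown: 0.596 × 3.559×10⁻⁵ = 2.121×10⁻⁵ mol.
Φ(unknown) = 1.03×10⁻⁵ / 2.121×10⁻⁵ = 0.486.

Φ = 0.486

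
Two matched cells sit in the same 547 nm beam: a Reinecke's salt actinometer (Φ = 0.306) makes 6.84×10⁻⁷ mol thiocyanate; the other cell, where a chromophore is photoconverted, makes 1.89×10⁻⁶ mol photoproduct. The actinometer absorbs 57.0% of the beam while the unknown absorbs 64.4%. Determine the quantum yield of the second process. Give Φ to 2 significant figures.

Photons absorbed by the actinometer: 6.84×10⁻⁷ / 0.306 = 2.235×10⁻⁶ mol.
Incident flux: 2.235×10⁻⁶ / 0.570 = 3.921×10⁻⁶ einstein.
Absorbed by unknown: 0.644 × 3.921×10⁻⁶ = 2.525×10⁻⁶ mol.
Φ(unknown) = 1.89×10⁻⁶ / 2.525×10⁻⁶ = 0.75.

Φ = 0.75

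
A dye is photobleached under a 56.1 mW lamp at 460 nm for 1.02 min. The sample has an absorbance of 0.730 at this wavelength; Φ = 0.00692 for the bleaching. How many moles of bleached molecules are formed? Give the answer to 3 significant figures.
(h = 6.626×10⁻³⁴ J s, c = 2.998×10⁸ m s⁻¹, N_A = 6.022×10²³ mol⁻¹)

Photon energy at 460 nm: hc/λ = (6.626×10⁻³⁴)(2.998×10⁸)/(460×10⁻⁹) = 4.318×10⁻¹⁹ J.
Energy delivered: (56.1 mW)(61.2 s) = 3.433 J.
Photons incident: 3.433 / 4.318×10⁻¹⁹ = 7.950×10¹⁸, i.e. 7.950×10¹⁸/6.022×10²³ = 1.320×10⁻⁵ mol.
Fraction absorbed: 1 − 10^(−0.730) = 0.8138.
Photons absorbed: 0.8138 × 1.320×10⁻⁵ = 1.074×10⁻⁵ mol.
Product: Φ × n_abs = 0.00692 × 1.074×10⁻⁵ = 7.432×10⁻⁸ mol.

7.43×10⁻⁸ mol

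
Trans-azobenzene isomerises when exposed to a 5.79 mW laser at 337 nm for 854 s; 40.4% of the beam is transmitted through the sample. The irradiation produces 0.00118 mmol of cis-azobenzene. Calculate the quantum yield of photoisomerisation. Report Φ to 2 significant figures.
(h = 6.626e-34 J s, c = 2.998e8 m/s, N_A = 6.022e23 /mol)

Φ = 0.14

Product: 0.00118 mmol = 1.18e-6 mol.
Photon energy at 337 nm: hc/λ = (6.626e-34)(2.998e8)/(337e-9) = 5.895e-19 J.
Energy delivered: (5.79 mW)(854 s) = 4.945 J.
Photons incident: 4.945 / 5.895e-19 = 8.388e18, i.e. 8.388e18/6.022e23 = 1.393e-5 mol.
Fraction absorbed: 1 − 40.4/100 = 0.5960.
Photons absorbed: 0.5960 × 1.393e-5 = 8.302e-6 mol.
Φ = 1.18e-6 mol / 8.302e-6 mol photons = 0.14.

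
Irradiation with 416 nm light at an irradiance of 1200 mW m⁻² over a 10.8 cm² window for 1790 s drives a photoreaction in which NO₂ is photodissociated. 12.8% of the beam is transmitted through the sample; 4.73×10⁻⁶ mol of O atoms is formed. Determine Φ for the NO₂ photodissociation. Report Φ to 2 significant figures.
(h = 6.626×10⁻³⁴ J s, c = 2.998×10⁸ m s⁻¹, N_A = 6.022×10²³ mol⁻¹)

Φ = 0.67

Photon energy at 416 nm: hc/λ = (6.626×10⁻³⁴)(2.998×10⁸)/(416×10⁻⁹) = 4.775×10⁻¹⁹ J.
Energy delivered: (1200 mW m⁻²)(10.8×10⁻⁴ m²)(1790 s) = 2.320 J.
Photons incident: 2.320 / 4.775×10⁻¹⁹ = 4.859×10¹⁸, i.e. 4.859×10¹⁸/6.022×10²³ = 8.069×10⁻⁶ mol.
Fraction absorbed: 1 − 12.8/100 = 0.8720.
Photons absorbed: 0.8720 × 8.069×10⁻⁶ = 7.036×10⁻⁶ mol.
Φ = 4.73×10⁻⁶ mol / 7.036×10⁻⁶ mol photons = 0.67.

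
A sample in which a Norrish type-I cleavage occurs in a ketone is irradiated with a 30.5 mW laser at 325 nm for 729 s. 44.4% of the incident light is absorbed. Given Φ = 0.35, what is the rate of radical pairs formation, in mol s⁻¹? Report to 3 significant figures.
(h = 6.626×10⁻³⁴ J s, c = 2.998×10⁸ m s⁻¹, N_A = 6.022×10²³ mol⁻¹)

Photon energy at 325 nm: hc/λ = (6.626×10⁻³⁴)(2.998×10⁸)/(325×10⁻⁹) = 6.112×10⁻¹⁹ J.
Energy delivered: (30.5 mW)(729 s) = 22.23 J.
Photons incident: 22.23 / 6.112×10⁻¹⁹ = 3.637×10¹⁹, i.e. 3.637×10¹⁹/6.022×10²³ = 6.040×10⁻⁵ mol.
Photons absorbed: 0.444 × 6.040×10⁻⁵ = 2.682×10⁻⁵ mol.
Product formed: 0.35 × 2.682×10⁻⁵ = 9.387×10⁻⁶ mol.
Rate: 9.387×10⁻⁶ / 729 s = 1.29×10⁻⁸ mol s⁻¹.

1.29×10⁻⁸ mol s⁻¹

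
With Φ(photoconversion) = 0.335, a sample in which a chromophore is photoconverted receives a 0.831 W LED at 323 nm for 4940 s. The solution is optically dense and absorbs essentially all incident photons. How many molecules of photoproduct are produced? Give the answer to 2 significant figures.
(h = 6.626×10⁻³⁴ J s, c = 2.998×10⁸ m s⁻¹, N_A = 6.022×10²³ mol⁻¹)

2.2×10²¹ molecules

Photon energy at 323 nm: hc/λ = (6.626×10⁻³⁴)(2.998×10⁸)/(323×10⁻⁹) = 6.150×10⁻¹⁹ J.
Energy delivered: (0.831 W)(4940 s) = 4105 J.
Photons incident: 4105 / 6.150×10⁻¹⁹ = 6.675×10²¹, i.e. 6.675×10²¹/6.022×10²³ = 0.01108 mol.
Product: Φ × n_abs = 0.335 × 0.01108 = 0.003712 mol.
As a count: 0.003712 × 6.022×10²³ = 2.2×10²¹.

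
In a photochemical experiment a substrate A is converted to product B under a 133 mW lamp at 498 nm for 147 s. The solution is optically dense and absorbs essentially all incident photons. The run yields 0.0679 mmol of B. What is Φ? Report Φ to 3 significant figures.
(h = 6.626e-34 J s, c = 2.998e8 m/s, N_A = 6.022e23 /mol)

Product: 0.0679 mmol = 6.79e-5 mol.
Photon energy at 498 nm: hc/λ = (6.626e-34)(2.998e8)/(498e-9) = 3.989e-19 J.
Energy delivered: (133 mW)(147 s) = 19.55 J.
Photons incident: 19.55 / 3.989e-19 = 4.901e19, i.e. 4.901e19/6.022e23 = 8.138e-5 mol.
Φ = 6.79e-5 mol / 8.138e-5 mol photons = 0.834.

Φ = 0.834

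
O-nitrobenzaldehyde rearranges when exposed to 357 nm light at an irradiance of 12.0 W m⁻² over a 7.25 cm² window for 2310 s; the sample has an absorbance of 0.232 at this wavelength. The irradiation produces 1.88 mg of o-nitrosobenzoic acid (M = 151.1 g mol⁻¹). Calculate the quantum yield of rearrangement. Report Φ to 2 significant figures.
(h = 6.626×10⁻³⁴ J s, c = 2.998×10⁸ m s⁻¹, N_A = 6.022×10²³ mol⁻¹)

Φ = 0.50

Product: 1.88 mg / 151.1 g mol⁻¹ = 1.244×10⁻⁵ mol.
Photon energy at 357 nm: hc/λ = (6.626×10⁻³⁴)(2.998×10⁸)/(357×10⁻⁹) = 5.564×10⁻¹⁹ J.
Energy delivered: (12.0 W m⁻²)(7.25×10⁻⁴ m²)(2310 s) = 20.10 J.
Photons incident: 20.10 / 5.564×10⁻¹⁹ = 3.613×10¹⁹, i.e. 3.613×10¹⁹/6.022×10²³ = 6.000×10⁻⁵ mol.
Fraction absorbed: 1 − 10^(−0.232) = 0.4139.
Photons absorbed: 0.4139 × 6.000×10⁻⁵ = 2.483×10⁻⁵ mol.
Φ = 1.244×10⁻⁵ mol / 2.483×10⁻⁵ mol photons = 0.50.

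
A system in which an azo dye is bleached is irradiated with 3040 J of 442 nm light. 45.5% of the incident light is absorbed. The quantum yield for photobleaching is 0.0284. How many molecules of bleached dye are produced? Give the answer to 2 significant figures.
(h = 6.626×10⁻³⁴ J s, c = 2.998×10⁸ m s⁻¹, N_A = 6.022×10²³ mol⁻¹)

8.7×10¹⁹ molecules

Photon energy at 442 nm: hc/λ = (6.626×10⁻³⁴)(2.998×10⁸)/(442×10⁻⁹) = 4.494×10⁻¹⁹ J.
Photons incident: 3040 / 4.494×10⁻¹⁹ = 6.765×10²¹, i.e. 6.765×10²¹/6.022×10²³ = 0.01123 mol.
Photons absorbed: 0.455 × 0.01123 = 0.005110 mol.
Product: Φ × n_abs = 0.0284 × 0.005110 = 1.451×10⁻⁴ mol.
As a count: 1.451×10⁻⁴ × 6.022×10²³ = 8.7×10¹⁹.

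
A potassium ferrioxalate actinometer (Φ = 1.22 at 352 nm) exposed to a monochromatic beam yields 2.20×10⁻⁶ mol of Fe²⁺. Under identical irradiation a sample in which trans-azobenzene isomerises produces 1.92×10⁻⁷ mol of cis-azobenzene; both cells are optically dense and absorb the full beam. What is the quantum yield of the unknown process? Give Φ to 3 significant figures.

Photons absorbed by the actinometer: 2.20×10⁻⁶ / 1.22 = 1.803×10⁻⁶ mol.
Φ(unknown) = 1.92×10⁻⁷ / 1.803×10⁻⁶ = 0.106.

Φ = 0.106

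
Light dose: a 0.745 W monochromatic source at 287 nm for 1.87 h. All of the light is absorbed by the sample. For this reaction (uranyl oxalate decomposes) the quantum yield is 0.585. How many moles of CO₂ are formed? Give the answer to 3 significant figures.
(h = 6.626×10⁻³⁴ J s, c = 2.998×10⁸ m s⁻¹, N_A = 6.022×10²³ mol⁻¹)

0.00704 mol

Photon energy at 287 nm: hc/λ = (6.626×10⁻³⁴)(2.998×10⁸)/(287×10⁻⁹) = 6.922×10⁻¹⁹ J.
Energy delivered: (0.745 W)(6732 s) = 5015 J.
Photons incident: 5015 / 6.922×10⁻¹⁹ = 7.245×10²¹, i.e. 7.245×10²¹/6.022×10²³ = 0.01203 mol.
Product: Φ × n_abs = 0.585 × 0.01203 = 0.007038 mol.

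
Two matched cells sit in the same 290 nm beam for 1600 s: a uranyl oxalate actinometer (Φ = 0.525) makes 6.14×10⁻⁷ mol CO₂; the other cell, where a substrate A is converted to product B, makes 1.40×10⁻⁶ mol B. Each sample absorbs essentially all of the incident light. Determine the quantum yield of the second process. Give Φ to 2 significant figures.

Φ = 1.2

Photons absorbed by the actinometer: 6.14×10⁻⁷ / 0.525 = 1.170×10⁻⁶ mol.
Φ(unknown) = 1.40×10⁻⁶ / 1.170×10⁻⁶ = 1.2.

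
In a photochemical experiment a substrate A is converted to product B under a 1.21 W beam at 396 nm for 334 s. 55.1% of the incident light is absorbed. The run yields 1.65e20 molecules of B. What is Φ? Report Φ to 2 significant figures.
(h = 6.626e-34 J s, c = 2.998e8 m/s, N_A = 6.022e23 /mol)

Φ = 0.37

Product: 1.65e20 / 6.022e23 = 2.740e-4 mol.
Photon energy at 396 nm: hc/λ = (6.626e-34)(2.998e8)/(396e-9) = 5.016e-19 J.
Energy delivered: (1.21 W)(334 s) = 404.1 J.
Photons incident: 404.1 / 5.016e-19 = 8.056e20, i.e. 8.056e20/6.022e23 = 0.001338 mol.
Photons absorbed: 0.551 × 0.001338 = 7.372e-4 mol.
Φ = 2.740e-4 mol / 7.372e-4 mol photons = 0.37.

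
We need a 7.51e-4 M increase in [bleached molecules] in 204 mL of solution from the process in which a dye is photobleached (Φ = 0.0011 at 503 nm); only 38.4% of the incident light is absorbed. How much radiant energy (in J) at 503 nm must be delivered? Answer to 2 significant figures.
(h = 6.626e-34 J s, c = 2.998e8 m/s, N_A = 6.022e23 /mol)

8.6e4 J

Product: (7.51e-4 M)(0.204 L) = 1.532e-4 mol.
Photons that must be absorbed: 1.532e-4 / 0.0011 = 0.1393 mol.
Incident photons needed: 0.1393 / 0.384 = 0.3628 mol.
Photon energy: hc/λ = 3.949e-19 J; per mole, 2.378e5 J mol⁻¹.
Energy required: 0.3628 × 2.378e5 = 8.6e4 J.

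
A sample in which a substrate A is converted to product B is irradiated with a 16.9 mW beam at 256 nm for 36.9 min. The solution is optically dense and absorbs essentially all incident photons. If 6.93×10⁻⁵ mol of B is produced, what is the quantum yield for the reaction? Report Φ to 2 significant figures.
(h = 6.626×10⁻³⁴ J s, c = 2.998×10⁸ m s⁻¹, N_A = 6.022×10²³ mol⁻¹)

Φ = 0.87

Photon energy at 256 nm: hc/λ = (6.626×10⁻³⁴)(2.998×10⁸)/(256×10⁻⁹) = 7.760×10⁻¹⁹ J.
Energy delivered: (16.9 mW)(2214 s) = 37.42 J.
Photons incident: 37.42 / 7.760×10⁻¹⁹ = 4.822×10¹⁹, i.e. 4.822×10¹⁹/6.022×10²³ = 8.007×10⁻⁵ mol.
Φ = 6.93×10⁻⁵ mol / 8.007×10⁻⁵ mol photons = 0.87.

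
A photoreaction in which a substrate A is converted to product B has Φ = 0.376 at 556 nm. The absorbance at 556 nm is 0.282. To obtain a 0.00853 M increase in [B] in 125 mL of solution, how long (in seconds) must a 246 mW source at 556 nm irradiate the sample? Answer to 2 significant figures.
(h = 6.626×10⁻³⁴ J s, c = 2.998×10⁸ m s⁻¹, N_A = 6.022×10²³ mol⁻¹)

Product: (0.00853 M)(0.125 L) = 0.001066 mol.
Photons that must be absorbed: 0.001066 / 0.376 = 0.002835 mol.
Fraction absorbed: 1 − 10^(−0.282) = 0.4776.
Incident photons needed: 0.002835 / 0.4776 = 0.005936 mol.
Photon energy: hc/λ = 3.573×10⁻¹⁹ J; per mole, 2.152×10⁵ J mol⁻¹.
Energy required: 0.005936 × 2.152×10⁵ = 1277 J.
Time: 1277 J / 0.246 W = 5200 s.

t ≈ 5200 s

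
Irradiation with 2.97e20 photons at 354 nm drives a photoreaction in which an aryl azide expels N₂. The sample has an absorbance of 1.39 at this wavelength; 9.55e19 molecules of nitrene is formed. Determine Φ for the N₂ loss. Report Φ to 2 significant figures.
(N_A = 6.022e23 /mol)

Φ = 0.34

Product: 9.55e19 / 6.022e23 = 1.586e-4 mol.
Moles of photons: 2.97e20 / 6.022e23 = 4.932e-4 mol.
Fraction absorbed: 1 − 10^(−1.39) = 0.9593.
Photons absorbed: 0.9593 × 4.932e-4 = 4.731e-4 mol.
Φ = 1.586e-4 mol / 4.731e-4 mol photons = 0.34.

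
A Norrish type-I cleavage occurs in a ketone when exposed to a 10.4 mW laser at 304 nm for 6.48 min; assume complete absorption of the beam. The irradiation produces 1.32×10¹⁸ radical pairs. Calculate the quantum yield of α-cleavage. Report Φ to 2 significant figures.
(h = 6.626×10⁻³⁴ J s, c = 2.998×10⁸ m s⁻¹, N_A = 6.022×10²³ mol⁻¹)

Product: 1.32×10¹⁸ / 6.022×10²³ = 2.192×10⁻⁶ mol.
Photon energy at 304 nm: hc/λ = (6.626×10⁻³⁴)(2.998×10⁸)/(304×10⁻⁹) = 6.534×10⁻¹⁹ J.
Energy delivered: (10.4 mW)(388.8 s) = 4.044 J.
Photons incident: 4.044 / 6.534×10⁻¹⁹ = 6.189×10¹⁸, i.e. 6.189×10¹⁸/6.022×10²³ = 1.028×10⁻⁵ mol.
Φ = 2.192×10⁻⁶ mol / 1.028×10⁻⁵ mol photons = 0.21.

Φ = 0.21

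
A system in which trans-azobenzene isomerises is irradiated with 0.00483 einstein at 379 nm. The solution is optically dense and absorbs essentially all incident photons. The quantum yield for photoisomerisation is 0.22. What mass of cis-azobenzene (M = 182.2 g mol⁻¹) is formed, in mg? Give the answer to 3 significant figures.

Product: Φ × n_abs = 0.22 × 0.00483 = 0.001063 mol.
Mass: 0.001063 × 182.2 = 0.1937 g = 194 mg.

194 mg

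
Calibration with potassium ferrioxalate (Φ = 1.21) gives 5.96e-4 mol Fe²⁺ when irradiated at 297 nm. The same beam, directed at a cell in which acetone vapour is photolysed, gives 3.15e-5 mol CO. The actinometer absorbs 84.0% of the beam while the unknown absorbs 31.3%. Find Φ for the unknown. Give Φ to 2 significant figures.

Photons absorbed by the actinometer: 5.96e-4 / 1.21 = 4.926e-4 mol.
Incident flux: 4.926e-4 / 0.840 = 5.864e-4 einstein.
Absorbed by unknown: 0.313 × 5.864e-4 = 1.835e-4 mol.
Φ(unknown) = 3.15e-5 / 1.835e-4 = 0.17.

Φ = 0.17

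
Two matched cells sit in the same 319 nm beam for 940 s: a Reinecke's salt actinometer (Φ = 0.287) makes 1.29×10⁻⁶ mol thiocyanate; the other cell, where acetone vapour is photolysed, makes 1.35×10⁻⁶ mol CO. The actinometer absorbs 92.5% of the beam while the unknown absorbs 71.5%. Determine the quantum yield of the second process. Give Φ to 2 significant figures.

Photons absorbed by the actinometer: 1.29×10⁻⁶ / 0.287 = 4.495×10⁻⁶ mol.
Incident flux: 4.495×10⁻⁶ / 0.925 = 4.859×10⁻⁶ einstein.
Absorbed by unknown: 0.715 × 4.859×10⁻⁶ = 3.474×10⁻⁶ mol.
Φ(unknown) = 1.35×10⁻⁶ / 3.474×10⁻⁶ = 0.39.

Φ = 0.39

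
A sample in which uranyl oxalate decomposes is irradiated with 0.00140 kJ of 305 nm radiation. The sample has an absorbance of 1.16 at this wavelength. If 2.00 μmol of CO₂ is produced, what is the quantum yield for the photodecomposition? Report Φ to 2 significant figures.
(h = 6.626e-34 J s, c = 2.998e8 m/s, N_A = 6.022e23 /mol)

Product: 2.00 μmol = 2.00e-6 mol.
Photon energy at 305 nm: hc/λ = (6.626e-34)(2.998e8)/(305e-9) = 6.513e-19 J.
Incident energy: 0.00140 kJ = 1.40 J.
Photons incident: 1.40 / 6.513e-19 = 2.150e18, i.e. 2.150e18/6.022e23 = 3.570e-6 mol.
Fraction absorbed: 1 − 10^(−1.16) = 0.9308.
Photons absorbed: 0.9308 × 3.570e-6 = 3.323e-6 mol.
Φ = 2.00e-6 mol / 3.323e-6 mol photons = 0.60.

Φ = 0.60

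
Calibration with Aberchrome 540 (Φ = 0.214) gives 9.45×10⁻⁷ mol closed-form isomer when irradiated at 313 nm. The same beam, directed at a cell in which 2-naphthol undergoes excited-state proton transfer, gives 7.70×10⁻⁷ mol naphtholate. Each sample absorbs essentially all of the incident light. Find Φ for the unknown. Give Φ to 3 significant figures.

Φ = 0.174

Photons absorbed by the actinometer: 9.45×10⁻⁷ / 0.214 = 4.416×10⁻⁶ mol.
Φ(unknown) = 7.70×10⁻⁷ / 4.416×10⁻⁶ = 0.174.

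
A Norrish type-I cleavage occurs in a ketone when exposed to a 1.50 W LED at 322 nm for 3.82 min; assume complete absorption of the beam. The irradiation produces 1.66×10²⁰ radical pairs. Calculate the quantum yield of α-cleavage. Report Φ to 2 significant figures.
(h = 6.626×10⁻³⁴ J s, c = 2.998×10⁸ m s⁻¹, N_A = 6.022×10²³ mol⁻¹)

Product: 1.66×10²⁰ / 6.022×10²³ = 2.757×10⁻⁴ mol.
Photon energy at 322 nm: hc/λ = (6.626×10⁻³⁴)(2.998×10⁸)/(322×10⁻⁹) = 6.169×10⁻¹⁹ J.
Energy delivered: (1.50 W)(229.2 s) = 343.8 J.
Photons incident: 343.8 / 6.169×10⁻¹⁹ = 5.573×10²⁰, i.e. 5.573×10²⁰/6.022×10²³ = 9.254×10⁻⁴ mol.
Φ = 2.757×10⁻⁴ mol / 9.254×10⁻⁴ mol photons = 0.30.

Φ = 0.30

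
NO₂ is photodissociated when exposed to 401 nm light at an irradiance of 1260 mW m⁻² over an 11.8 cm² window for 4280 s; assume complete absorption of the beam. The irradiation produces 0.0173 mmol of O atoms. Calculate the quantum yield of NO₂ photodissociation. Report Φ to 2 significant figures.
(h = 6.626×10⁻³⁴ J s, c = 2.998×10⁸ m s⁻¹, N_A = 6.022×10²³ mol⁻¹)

Product: 0.0173 mmol = 1.73×10⁻⁵ mol.
Photon energy at 401 nm: hc/λ = (6.626×10⁻³⁴)(2.998×10⁸)/(401×10⁻⁹) = 4.954×10⁻¹⁹ J.
Energy delivered: (1260 mW m⁻²)(11.8×10⁻⁴ m²)(4280 s) = 6.364 J.
Photons incident: 6.364 / 4.954×10⁻¹⁹ = 1.285×10¹⁹, i.e. 1.285×10¹⁹/6.022×10²³ = 2.134×10⁻⁵ mol.
Φ = 1.73×10⁻⁵ mol / 2.134×10⁻⁵ mol photons = 0.81.

Φ = 0.81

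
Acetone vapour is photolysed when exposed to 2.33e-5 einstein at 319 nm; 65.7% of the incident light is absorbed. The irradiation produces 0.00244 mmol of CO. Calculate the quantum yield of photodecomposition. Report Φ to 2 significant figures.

Φ = 0.16

Product: 0.00244 mmol = 2.44e-6 mol.
Photons absorbed: 0.657 × 2.33e-5 = 1.531e-5 mol.
Φ = 2.44e-6 mol / 1.531e-5 mol photons = 0.16.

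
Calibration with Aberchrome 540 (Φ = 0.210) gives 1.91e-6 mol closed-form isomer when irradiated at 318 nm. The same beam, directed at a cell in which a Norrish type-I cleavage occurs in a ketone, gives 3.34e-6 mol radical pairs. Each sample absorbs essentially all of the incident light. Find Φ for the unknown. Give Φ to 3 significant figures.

Φ = 0.367

Photons absorbed by the actinometer: 1.91e-6 / 0.210 = 9.095e-6 mol.
Φ(unknown) = 3.34e-6 / 9.095e-6 = 0.367.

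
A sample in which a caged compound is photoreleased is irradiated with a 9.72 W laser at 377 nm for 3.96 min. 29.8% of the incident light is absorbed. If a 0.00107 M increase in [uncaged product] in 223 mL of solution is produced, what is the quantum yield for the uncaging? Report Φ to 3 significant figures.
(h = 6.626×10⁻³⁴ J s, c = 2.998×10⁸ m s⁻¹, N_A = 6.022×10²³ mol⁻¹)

Product: (0.00107 M)(0.223 L) = 2.386×10⁻⁴ mol.
Photon energy at 377 nm: hc/λ = (6.626×10⁻³⁴)(2.998×10⁸)/(377×10⁻⁹) = 5.269×10⁻¹⁹ J.
Energy delivered: (9.72 W)(237.6 s) = 2309 J.
Photons incident: 2309 / 5.269×10⁻¹⁹ = 4.382×10²¹, i.e. 4.382×10²¹/6.022×10²³ = 0.007277 mol.
Photons absorbed: 0.298 × 0.007277 = 0.002169 mol.
Φ = 2.386×10⁻⁴ mol / 0.002169 mol photons = 0.110.

Φ = 0.110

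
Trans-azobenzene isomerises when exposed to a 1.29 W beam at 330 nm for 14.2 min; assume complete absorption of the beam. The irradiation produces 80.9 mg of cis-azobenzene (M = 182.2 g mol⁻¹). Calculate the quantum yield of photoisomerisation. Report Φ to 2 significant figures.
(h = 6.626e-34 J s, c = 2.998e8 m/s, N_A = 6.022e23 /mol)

Φ = 0.15

Product: 80.9 mg / 182.2 g mol⁻¹ = 4.440e-4 mol.
Photon energy at 330 nm: hc/λ = (6.626e-34)(2.998e8)/(330e-9) = 6.020e-19 J.
Energy delivered: (1.29 W)(852 s) = 1099 J.
Photons incident: 1099 / 6.020e-19 = 1.826e21, i.e. 1.826e21/6.022e23 = 0.003032 mol.
Φ = 4.440e-4 mol / 0.003032 mol photons = 0.15.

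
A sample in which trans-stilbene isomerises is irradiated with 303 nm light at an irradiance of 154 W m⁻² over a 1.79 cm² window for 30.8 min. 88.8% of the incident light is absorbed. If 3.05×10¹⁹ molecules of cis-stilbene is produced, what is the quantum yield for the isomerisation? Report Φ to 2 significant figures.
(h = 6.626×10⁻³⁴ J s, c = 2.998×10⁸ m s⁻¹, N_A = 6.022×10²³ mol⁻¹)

Φ = 0.44

Product: 3.05×10¹⁹ / 6.022×10²³ = 5.065×10⁻⁵ mol.
Photon energy at 303 nm: hc/λ = (6.626×10⁻³⁴)(2.998×10⁸)/(303×10⁻⁹) = 6.556×10⁻¹⁹ J.
Energy delivered: (154 W m⁻²)(1.79×10⁻⁴ m²)(1848 s) = 50.94 J.
Photons incident: 50.94 / 6.556×10⁻¹⁹ = 7.770×10¹⁹, i.e. 7.770×10¹⁹/6.022×10²³ = 1.290×10⁻⁴ mol.
Photons absorbed: 0.888 × 1.290×10⁻⁴ = 1.146×10⁻⁴ mol.
Φ = 5.065×10⁻⁵ mol / 1.146×10⁻⁴ mol photons = 0.44.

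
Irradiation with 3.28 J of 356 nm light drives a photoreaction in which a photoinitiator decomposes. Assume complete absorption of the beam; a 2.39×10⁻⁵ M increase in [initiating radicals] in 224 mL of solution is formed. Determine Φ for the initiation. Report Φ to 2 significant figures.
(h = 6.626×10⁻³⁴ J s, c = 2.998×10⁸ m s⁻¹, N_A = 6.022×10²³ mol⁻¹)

Φ = 0.55

Product: (2.39×10⁻⁵ M)(0.224 L) = 5.354×10⁻⁶ mol.
Photon energy at 356 nm: hc/λ = (6.626×10⁻³⁴)(2.998×10⁸)/(356×10⁻⁹) = 5.580×10⁻¹⁹ J.
Photons incident: 3.28 / 5.580×10⁻¹⁹ = 5.878×10¹⁸, i.e. 5.878×10¹⁸/6.022×10²³ = 9.761×10⁻⁶ mol.
Φ = 5.354×10⁻⁶ mol / 9.761×10⁻⁶ mol photons = 0.55.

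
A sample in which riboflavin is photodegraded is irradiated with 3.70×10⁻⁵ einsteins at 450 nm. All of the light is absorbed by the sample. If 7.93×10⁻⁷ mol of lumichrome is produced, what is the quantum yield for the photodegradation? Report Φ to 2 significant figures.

Φ = 0.021

Φ = 7.93×10⁻⁷ mol / 3.70×10⁻⁵ mol photons = 0.021.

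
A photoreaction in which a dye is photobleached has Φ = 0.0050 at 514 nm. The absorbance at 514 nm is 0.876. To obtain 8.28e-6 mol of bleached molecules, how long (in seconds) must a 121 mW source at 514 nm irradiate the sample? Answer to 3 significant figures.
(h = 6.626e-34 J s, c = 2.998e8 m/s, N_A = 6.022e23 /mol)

Photons that must be absorbed: 8.28e-6 / 0.0050 = 0.001656 mol.
Fraction absorbed: 1 − 10^(−0.876) = 0.8670.
Incident photons needed: 0.001656 / 0.8670 = 0.001910 mol.
Photon energy: hc/λ = 3.865e-19 J; per mole, 2.328e5 J mol⁻¹.
Energy required: 0.001910 × 2.328e5 = 444.6 J.
Time: 444.6 J / 0.121 W = 3670 s.

t ≈ 3670 s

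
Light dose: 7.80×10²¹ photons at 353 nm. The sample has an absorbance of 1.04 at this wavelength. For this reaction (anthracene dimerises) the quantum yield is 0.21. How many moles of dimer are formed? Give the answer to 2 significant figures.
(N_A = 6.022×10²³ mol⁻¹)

Moles of photons: 7.80×10²¹ / 6.022×10²³ = 0.01295 mol.
Fraction absorbed: 1 − 10^(−1.04) = 0.9088.
Photons absorbed: 0.9088 × 0.01295 = 0.01177 mol.
Product: Φ × n_abs = 0.21 × 0.01177 = 0.002472 mol.

0.0025 mol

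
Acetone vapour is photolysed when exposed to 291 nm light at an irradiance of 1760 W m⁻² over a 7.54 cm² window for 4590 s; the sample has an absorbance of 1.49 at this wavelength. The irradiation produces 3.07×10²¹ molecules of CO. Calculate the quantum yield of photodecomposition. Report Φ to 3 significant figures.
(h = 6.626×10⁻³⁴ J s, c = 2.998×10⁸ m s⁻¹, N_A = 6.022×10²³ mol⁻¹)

Φ = 0.356

Product: 3.07×10²¹ / 6.022×10²³ = 0.005098 mol.
Photon energy at 291 nm: hc/λ = (6.626×10⁻³⁴)(2.998×10⁸)/(291×10⁻⁹) = 6.826×10⁻¹⁹ J.
Energy delivered: (1760 W m⁻²)(7.54×10⁻⁴ m²)(4590 s) = 6091 J.
Photons incident: 6091 / 6.826×10⁻¹⁹ = 8.923×10²¹, i.e. 8.923×10²¹/6.022×10²³ = 0.01482 mol.
Fraction absorbed: 1 − 10^(−1.49) = 0.9676.
Photons absorbed: 0.9676 × 0.01482 = 0.01434 mol.
Φ = 0.005098 mol / 0.01434 mol photons = 0.356.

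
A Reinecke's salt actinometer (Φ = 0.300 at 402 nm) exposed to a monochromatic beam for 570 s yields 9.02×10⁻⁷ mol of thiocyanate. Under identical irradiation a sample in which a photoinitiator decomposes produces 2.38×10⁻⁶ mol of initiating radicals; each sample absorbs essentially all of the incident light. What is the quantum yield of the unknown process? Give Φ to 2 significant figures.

Φ = 0.79

Photons absorbed by the actinometer: 9.02×10⁻⁷ / 0.300 = 3.007×10⁻⁶ mol.
Φ(unknown) = 2.38×10⁻⁶ / 3.007×10⁻⁶ = 0.79.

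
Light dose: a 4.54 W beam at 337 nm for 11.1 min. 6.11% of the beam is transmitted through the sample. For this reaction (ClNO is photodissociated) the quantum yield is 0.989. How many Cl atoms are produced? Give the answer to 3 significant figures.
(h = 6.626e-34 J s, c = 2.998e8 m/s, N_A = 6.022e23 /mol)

4.76e21 atoms

Photon energy at 337 nm: hc/λ = (6.626e-34)(2.998e8)/(337e-9) = 5.895e-19 J.
Energy delivered: (4.54 W)(666 s) = 3024 J.
Photons incident: 3024 / 5.895e-19 = 5.130e21, i.e. 5.130e21/6.022e23 = 0.008519 mol.
Fraction absorbed: 1 − 6.11/100 = 0.9389.
Photons absorbed: 0.9389 × 0.008519 = 0.007998 mol.
Product: Φ × n_abs = 0.989 × 0.007998 = 0.007910 mol.
As a count: 0.007910 × 6.022e23 = 4.76e21.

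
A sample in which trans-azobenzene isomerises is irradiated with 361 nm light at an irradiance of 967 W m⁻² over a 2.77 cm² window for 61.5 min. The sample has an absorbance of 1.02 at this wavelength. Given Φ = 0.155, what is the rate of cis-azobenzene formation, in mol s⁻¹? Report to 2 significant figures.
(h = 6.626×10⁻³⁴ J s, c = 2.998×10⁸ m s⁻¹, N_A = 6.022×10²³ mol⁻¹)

Photon energy at 361 nm: hc/λ = (6.626×10⁻³⁴)(2.998×10⁸)/(361×10⁻⁹) = 5.503×10⁻¹⁹ J.
Energy delivered: (967 W m⁻²)(2.77×10⁻⁴ m²)(3690 s) = 988.4 J.
Photons incident: 988.4 / 5.503×10⁻¹⁹ = 1.796×10²¹, i.e. 1.796×10²¹/6.022×10²³ = 0.002982 mol.
Fraction absorbed: 1 − 10^(−1.02) = 0.9045.
Photons absorbed: 0.9045 × 0.002982 = 0.002697 mol.
Product formed: 0.155 × 0.002697 = 4.180×10⁻⁴ mol.
Rate: 4.180×10⁻⁴ / 3690 s = 1.1×10⁻⁷ mol s⁻¹.

1.1×10⁻⁷ mol s⁻¹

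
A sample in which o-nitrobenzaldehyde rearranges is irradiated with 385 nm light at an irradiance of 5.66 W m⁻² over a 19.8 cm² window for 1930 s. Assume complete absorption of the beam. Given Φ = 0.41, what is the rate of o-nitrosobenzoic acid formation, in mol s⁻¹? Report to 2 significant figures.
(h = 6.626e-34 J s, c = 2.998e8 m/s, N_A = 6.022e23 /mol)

1.5e-8 mol s⁻¹

Photon energy at 385 nm: hc/λ = (6.626e-34)(2.998e8)/(385e-9) = 5.160e-19 J.
Energy delivered: (5.66 W m⁻²)(19.8e-4 m²)(1930 s) = 21.63 J.
Photons incident: 21.63 / 5.160e-19 = 4.192e19, i.e. 4.192e19/6.022e23 = 6.961e-5 mol.
Product formed: 0.41 × 6.961e-5 = 2.854e-5 mol.
Rate: 2.854e-5 / 1930 s = 1.5e-8 mol s⁻¹.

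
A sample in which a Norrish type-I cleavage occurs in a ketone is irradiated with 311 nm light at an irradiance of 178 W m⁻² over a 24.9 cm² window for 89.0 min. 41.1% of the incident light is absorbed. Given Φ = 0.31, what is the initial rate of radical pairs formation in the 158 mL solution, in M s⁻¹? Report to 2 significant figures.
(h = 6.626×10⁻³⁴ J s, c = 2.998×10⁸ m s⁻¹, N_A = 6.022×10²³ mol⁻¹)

Photon energy at 311 nm: hc/λ = (6.626×10⁻³⁴)(2.998×10⁸)/(311×10⁻⁹) = 6.387×10⁻¹⁹ J.
Energy delivered: (178 W m⁻²)(24.9×10⁻⁴ m²)(5340 s) = 2367 J.
Photons incident: 2367 / 6.387×10⁻¹⁹ = 3.706×10²¹, i.e. 3.706×10²¹/6.022×10²³ = 0.006154 mol.
Photons absorbed: 0.411 × 0.006154 = 0.002529 mol.
Product formed: 0.31 × 0.002529 = 7.840×10⁻⁴ mol.
Rate: 7.840×10⁻⁴ mol / (5340 s × 0.158 L) = 9.3×10⁻⁷ M s⁻¹.

9.3×10⁻⁷ M s⁻¹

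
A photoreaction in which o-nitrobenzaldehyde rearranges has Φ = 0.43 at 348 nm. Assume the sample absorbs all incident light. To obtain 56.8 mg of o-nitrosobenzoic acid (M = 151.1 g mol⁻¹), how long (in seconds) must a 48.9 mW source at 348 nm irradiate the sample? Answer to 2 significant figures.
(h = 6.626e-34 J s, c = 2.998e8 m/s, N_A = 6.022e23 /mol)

Product: 56.8 mg / 151.1 g mol⁻¹ = 3.759e-4 mol.
Photons that must be absorbed: 3.759e-4 / 0.43 = 8.742e-4 mol.
Photon energy: hc/λ = 5.708e-19 J; per mole, 3.437e5 J mol⁻¹.
Energy required: 8.742e-4 × 3.437e5 = 300.5 J.
Time: 300.5 J / 0.0489 W = 6100 s.

t ≈ 6100 s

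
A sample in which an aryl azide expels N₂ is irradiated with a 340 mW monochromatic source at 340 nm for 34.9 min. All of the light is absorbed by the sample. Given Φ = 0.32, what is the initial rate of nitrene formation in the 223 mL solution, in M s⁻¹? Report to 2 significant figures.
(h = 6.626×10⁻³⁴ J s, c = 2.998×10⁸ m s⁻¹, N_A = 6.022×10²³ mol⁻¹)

Photon energy at 340 nm: hc/λ = (6.626×10⁻³⁴)(2.998×10⁸)/(340×10⁻⁹) = 5.843×10⁻¹⁹ J.
Energy delivered: (340 mW)(2094 s) = 712.0 J.
Photons incident: 712.0 / 5.843×10⁻¹⁹ = 1.219×10²¹, i.e. 1.219×10²¹/6.022×10²³ = 0.002024 mol.
Product formed: 0.32 × 0.002024 = 6.477×10⁻⁴ mol.
Rate: 6.477×10⁻⁴ mol / (2094 s × 0.223 L) = 1.4×10⁻⁶ M s⁻¹.

1.4×10⁻⁶ M s⁻¹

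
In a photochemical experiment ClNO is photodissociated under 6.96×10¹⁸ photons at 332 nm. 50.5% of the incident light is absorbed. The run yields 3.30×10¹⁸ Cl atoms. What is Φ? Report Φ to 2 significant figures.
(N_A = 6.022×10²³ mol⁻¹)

Product: 3.30×10¹⁸ / 6.022×10²³ = 5.480×10⁻⁶ mol.
Moles of photons: 6.96×10¹⁸ / 6.022×10²³ = 1.156×10⁻⁵ mol.
Photons absorbed: 0.505 × 1.156×10⁻⁵ = 5.838×10⁻⁶ mol.
Φ = 5.480×10⁻⁶ mol / 5.838×10⁻⁶ mol photons = 0.94.

Φ = 0.94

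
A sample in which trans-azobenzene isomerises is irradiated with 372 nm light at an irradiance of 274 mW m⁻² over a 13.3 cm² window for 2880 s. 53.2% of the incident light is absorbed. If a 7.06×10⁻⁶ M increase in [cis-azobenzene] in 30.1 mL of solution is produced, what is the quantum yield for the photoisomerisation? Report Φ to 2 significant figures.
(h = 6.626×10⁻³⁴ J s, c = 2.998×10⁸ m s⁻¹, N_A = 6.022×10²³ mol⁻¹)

Φ = 0.12

Product: (7.06×10⁻⁶ M)(0.0301 L) = 2.125×10⁻⁷ mol.
Photon energy at 372 nm: hc/λ = (6.626×10⁻³⁴)(2.998×10⁸)/(372×10⁻⁹) = 5.340×10⁻¹⁹ J.
Energy delivered: (274 mW m⁻²)(13.3×10⁻⁴ m²)(2880 s) = 1.050 J.
Photons incident: 1.050 / 5.340×10⁻¹⁹ = 1.966×10¹⁸, i.e. 1.966×10¹⁸/6.022×10²³ = 3.265×10⁻⁶ mol.
Photons absorbed: 0.532 × 3.265×10⁻⁶ = 1.737×10⁻⁶ mol.
Φ = 2.125×10⁻⁷ mol / 1.737×10⁻⁶ mol photons = 0.12.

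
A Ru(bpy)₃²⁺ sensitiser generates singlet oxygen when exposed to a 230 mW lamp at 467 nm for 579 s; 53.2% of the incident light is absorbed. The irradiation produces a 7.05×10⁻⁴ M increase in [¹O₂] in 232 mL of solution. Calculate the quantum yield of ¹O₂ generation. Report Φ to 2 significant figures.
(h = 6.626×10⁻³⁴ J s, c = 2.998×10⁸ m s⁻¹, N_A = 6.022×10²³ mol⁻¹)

Φ = 0.59

Product: (7.05×10⁻⁴ M)(0.232 L) = 1.636×10⁻⁴ mol.
Photon energy at 467 nm: hc/λ = (6.626×10⁻³⁴)(2.998×10⁸)/(467×10⁻⁹) = 4.254×10⁻¹⁹ J.
Energy delivered: (230 mW)(579 s) = 133.2 J.
Photons incident: 133.2 / 4.254×10⁻¹⁹ = 3.131×10²⁰, i.e. 3.131×10²⁰/6.022×10²³ = 5.199×10⁻⁴ mol.
Photons absorbed: 0.532 × 5.199×10⁻⁴ = 2.766×10⁻⁴ mol.
Φ = 1.636×10⁻⁴ mol / 2.766×10⁻⁴ mol photons = 0.59.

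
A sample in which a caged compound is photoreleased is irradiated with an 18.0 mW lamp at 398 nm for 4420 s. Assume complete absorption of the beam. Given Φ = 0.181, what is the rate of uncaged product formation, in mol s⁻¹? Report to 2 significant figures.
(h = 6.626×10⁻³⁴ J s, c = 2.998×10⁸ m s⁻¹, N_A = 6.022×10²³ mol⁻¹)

Photon energy at 398 nm: hc/λ = (6.626×10⁻³⁴)(2.998×10⁸)/(398×10⁻⁹) = 4.991×10⁻¹⁹ J.
Energy delivered: (18.0 mW)(4420 s) = 79.56 J.
Photons incident: 79.56 / 4.991×10⁻¹⁹ = 1.594×10²⁰, i.e. 1.594×10²⁰/6.022×10²³ = 2.647×10⁻⁴ mol.
Product formed: 0.181 × 2.647×10⁻⁴ = 4.791×10⁻⁵ mol.
Rate: 4.791×10⁻⁵ / 4420 s = 1.1×10⁻⁸ mol s⁻¹.

1.1×10⁻⁸ mol s⁻¹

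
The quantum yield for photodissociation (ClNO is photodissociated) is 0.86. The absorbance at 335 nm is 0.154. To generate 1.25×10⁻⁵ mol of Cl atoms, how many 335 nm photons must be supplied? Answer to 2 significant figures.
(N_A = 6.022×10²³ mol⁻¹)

Photons that must be absorbed: 1.25×10⁻⁵ / 0.86 = 1.453×10⁻⁵ mol.
Fraction absorbed: 1 − 10^(−0.154) = 0.2985.
Incident photons needed: 1.453×10⁻⁵ / 0.2985 = 4.868×10⁻⁵ mol.
Photon count: 4.868×10⁻⁵ × 6.022×10²³ = 2.9×10¹⁹.

2.9×10¹⁹ photons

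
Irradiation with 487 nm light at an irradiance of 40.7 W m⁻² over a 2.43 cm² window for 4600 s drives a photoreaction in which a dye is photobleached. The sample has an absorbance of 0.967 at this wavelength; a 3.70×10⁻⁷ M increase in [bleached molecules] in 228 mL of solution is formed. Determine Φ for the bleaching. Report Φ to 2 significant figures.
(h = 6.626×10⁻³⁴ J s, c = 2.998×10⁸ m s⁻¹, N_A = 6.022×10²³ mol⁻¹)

Product: (3.70×10⁻⁷ M)(0.228 L) = 8.436×10⁻⁸ mol.
Photon energy at 487 nm: hc/λ = (6.626×10⁻³⁴)(2.998×10⁸)/(487×10⁻⁹) = 4.079×10⁻¹⁹ J.
Energy delivered: (40.7 W m⁻²)(2.43×10⁻⁴ m²)(4600 s) = 45.49 J.
Photons incident: 45.49 / 4.079×10⁻¹⁹ = 1.115×10²⁰, i.e. 1.115×10²⁰/6.022×10²³ = 1.852×10⁻⁴ mol.
Fraction absorbed: 1 − 10^(−0.967) = 0.8921.
Photons absorbed: 0.8921 × 1.852×10⁻⁴ = 1.652×10⁻⁴ mol.
Φ = 8.436×10⁻⁸ mol / 1.652×10⁻⁴ mol photons = 5.1×10⁻⁴.

Φ = 5.1×10⁻⁴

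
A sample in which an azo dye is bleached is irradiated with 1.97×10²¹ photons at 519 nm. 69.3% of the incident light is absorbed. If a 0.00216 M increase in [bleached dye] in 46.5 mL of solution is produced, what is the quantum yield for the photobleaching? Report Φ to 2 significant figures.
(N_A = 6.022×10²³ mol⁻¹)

Φ = 0.044

Product: (0.00216 M)(0.0465 L) = 1.004×10⁻⁴ mol.
Moles of photons: 1.97×10²¹ / 6.022×10²³ = 0.003271 mol.
Photons absorbed: 0.693 × 0.003271 = 0.002267 mol.
Φ = 1.004×10⁻⁴ mol / 0.002267 mol photons = 0.044.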